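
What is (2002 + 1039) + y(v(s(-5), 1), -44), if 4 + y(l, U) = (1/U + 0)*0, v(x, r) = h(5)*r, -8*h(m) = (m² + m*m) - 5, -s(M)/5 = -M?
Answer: 3037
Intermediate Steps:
s(M) = 5*M (s(M) = -(-5)*M = 5*M)
h(m) = 5/8 - m²/4 (h(m) = -((m² + m*m) - 5)/8 = -((m² + m²) - 5)/8 = -(2*m² - 5)/8 = -(-5 + 2*m²)/8 = 5/8 - m²/4)
v(x, r) = -45*r/8 (v(x, r) = (5/8 - ¼*5²)*r = (5/8 - ¼*25)*r = (5/8 - 25/4)*r = -45*r/8)
y(l, U) = -4 (y(l, U) = -4 + (1/U + 0)*0 = -4 + 0/U = -4 + 0 = -4)
(2002 + 1039) + y(v(s(-5), 1), -44) = (2002 + 1039) - 4 = 3041 - 4 = 3037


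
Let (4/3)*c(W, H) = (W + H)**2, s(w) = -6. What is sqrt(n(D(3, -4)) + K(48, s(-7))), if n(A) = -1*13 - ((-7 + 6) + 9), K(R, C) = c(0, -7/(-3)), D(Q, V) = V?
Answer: I*sqrt(609)/6 ≈ 4.113*I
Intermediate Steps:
c(W, H) = 3*(H + W)**2/4 (c(W, H) = 3*(W + H)**2/4 = 3*(H + W)**2/4)
K(R, C) = 49/12 (K(R, C) = 3*(-7/(-3) + 0)**2/4 = 3*(-7*(-1/3) + 0)**2/4 = 3*(7/3 + 0)**2/4 = 3*(7/3)**2/4 = (3/4)*(49/9) = 49/12)
n(A) = -21 (n(A) = -13 - (-1 + 9) = -13 - 1*8 = -13 - 8 = -21)
sqrt(n(D(3, -4)) + K(48, s(-7))) = sqrt(-21 + 49/12) = sqrt(-203/12) = I*sqrt(609)/6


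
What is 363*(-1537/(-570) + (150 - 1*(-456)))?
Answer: 41981797/190 ≈ 2.2096e+5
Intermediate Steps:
363*(-1537/(-570) + (150 - 1*(-456))) = 363*(-1537*(-1/570) + (150 + 456)) = 363*(1537/570 + 606) = 363*(346957/570) = 41981797/190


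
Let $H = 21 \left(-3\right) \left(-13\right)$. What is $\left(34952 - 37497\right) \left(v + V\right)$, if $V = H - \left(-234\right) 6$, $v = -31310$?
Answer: $74026415$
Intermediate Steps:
$H = 819$ ($H = \left(-63\right) \left(-13\right) = 819$)
$V = 2223$ ($V = 819 - \left(-234\right) 6 = 819 - -1404 = 819 + 1404 = 2223$)
$\left(34952 - 37497\right) \left(v + V\right) = \left(34952 - 37497\right) \left(-31310 + 2223\right) = \left(-2545\right) \left(-29087\right) = 74026415$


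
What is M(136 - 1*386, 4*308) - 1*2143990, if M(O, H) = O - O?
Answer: -2143990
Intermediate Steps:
M(O, H) = 0
M(136 - 1*386, 4*308) - 1*2143990 = 0 - 1*2143990 = 0 - 2143990 = -2143990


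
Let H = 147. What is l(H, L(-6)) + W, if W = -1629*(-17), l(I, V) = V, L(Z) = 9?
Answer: 27702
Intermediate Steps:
W = 27693
l(H, L(-6)) + W = 9 + 27693 = 27702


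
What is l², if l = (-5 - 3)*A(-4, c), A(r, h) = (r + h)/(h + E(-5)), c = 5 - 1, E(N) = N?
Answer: 0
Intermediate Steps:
c = 4
A(r, h) = (h + r)/(-5 + h) (A(r, h) = (r + h)/(h - 5) = (h + r)/(-5 + h))
l = 0 (l = (-5 - 3)*((4 - 4)/(-5 + 4)) = -8*0/(-1) = -(-8)*0 = -8*0 = 0)
l² = 0² = 0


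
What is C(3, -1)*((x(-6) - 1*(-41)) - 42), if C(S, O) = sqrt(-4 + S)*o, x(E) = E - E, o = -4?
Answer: 4*I ≈ 4.0*I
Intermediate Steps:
x(E) = 0
C(S, O) = -4*sqrt(-4 + S) (C(S, O) = sqrt(-4 + S)*(-4) = -4*sqrt(-4 + S))
C(3, -1)*((x(-6) - 1*(-41)) - 42) = (-4*sqrt(-4 + 3))*((0 - 1*(-41)) - 42) = (-4*I)*((0 + 41) - 42) = (-4*I)*(41 - 42) = -4*I*(-1) = 4*I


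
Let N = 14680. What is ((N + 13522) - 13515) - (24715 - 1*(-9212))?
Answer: -19240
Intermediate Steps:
((N + 13522) - 13515) - (24715 - 1*(-9212)) = ((14680 + 13522) - 13515) - (24715 - 1*(-9212)) = (28202 - 13515) - (24715 + 9212) = 14687 - 1*33927 = 14687 - 33927 = -19240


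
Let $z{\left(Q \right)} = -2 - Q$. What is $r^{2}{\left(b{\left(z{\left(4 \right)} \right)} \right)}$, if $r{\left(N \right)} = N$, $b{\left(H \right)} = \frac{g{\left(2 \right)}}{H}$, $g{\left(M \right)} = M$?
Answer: $\frac{1}{9} \approx 0.11111$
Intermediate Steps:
$b{\left(H \right)} = \frac{2}{H}$
$r^{2}{\left(b{\left(z{\left(4 \right)} \right)} \right)} = \left(\frac{2}{-2 - 4}\right)^{2} = \left(\frac{2}{-6}\right)^{2} = \left(2 \left(- \frac{1}{6}\right)\right)^{2} = \left(- \frac{1}{3}\right)^{2} = \frac{1}{9}$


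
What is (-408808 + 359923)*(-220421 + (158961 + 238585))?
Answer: -8658755625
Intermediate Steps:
(-408808 + 359923)*(-220421 + (158961 + 238585)) = -48885*(-220421 + 397546) = -48885*177125 = -8658755625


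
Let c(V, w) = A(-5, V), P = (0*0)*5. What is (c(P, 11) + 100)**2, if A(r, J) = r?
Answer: 9025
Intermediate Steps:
P = 0 (P = 0*5 = 0)
c(V, w) = -5
(c(P, 11) + 100)**2 = (-5 + 100)**2 = 95**2 = 9025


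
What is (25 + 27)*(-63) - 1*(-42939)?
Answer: 39663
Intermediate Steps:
(25 + 27)*(-63) - 1*(-42939) = 52*(-63) + 42939 = -3276 + 42939 = 39663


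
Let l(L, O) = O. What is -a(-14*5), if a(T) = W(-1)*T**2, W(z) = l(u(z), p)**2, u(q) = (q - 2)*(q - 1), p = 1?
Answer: -4900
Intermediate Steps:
u(q) = (-1 + q)*(-2 + q) (u(q) = (-2 + q)*(-1 + q) = (-1 + q)*(-2 + q))
W(z) = 1 (W(z) = 1**2 = 1)
a(T) = T**2 (a(T) = 1*T**2 = T**2)
-a(-14*5) = -(-14*5)**2 = -1*(-70)**2 = -1*4900 = -4900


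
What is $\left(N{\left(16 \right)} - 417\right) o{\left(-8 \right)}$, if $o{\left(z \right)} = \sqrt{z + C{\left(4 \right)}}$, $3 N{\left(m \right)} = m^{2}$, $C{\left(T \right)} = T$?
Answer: $- \frac{1990 i}{3} \approx - 663.33 i$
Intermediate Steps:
$N{\left(m \right)} = \frac{m^{2}}{3}$
$o{\left(z \right)} = \sqrt{4 + z}$ ($o{\left(z \right)} = \sqrt{z + 4} = \sqrt{4 + z}$)
$\left(N{\left(16 \right)} - 417\right) o{\left(-8 \right)} = \left(\frac{16^{2}}{3} - 417\right) \sqrt{4 - 8} = \left(\frac{1}{3} \cdot 256 - 417\right) \sqrt{-4} = \left(\frac{256}{3} - 417\right) 2 i = - \frac{995 \cdot 2 i}{3} = - \frac{1990 i}{3}$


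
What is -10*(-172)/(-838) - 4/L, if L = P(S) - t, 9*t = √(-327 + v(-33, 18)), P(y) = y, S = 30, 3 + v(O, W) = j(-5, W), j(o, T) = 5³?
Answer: -13388596/6126199 - 36*I*√205/73105 ≈ -2.1855 - 0.0070507*I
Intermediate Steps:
j(o, T) = 125
v(O, W) = 122 (v(O, W) = -3 + 125 = 122)
t = I*√205/9 (t = √(-327 + 122)/9 = √(-205)/9 = (I*√205)/9 = I*√205/9 ≈ 1.5909*I)
L = 30 - I*√205/9 ≈ 30.0 - 1.5909*I
-10*(-172)/(-838) - 4/L = -10*(-172)/(-838) - 4/(30 - I*√205/9) = 1720*(-1/838) - 4/(30 - I*√205/9) = -860/419 - 4/(30 - I*√205/9)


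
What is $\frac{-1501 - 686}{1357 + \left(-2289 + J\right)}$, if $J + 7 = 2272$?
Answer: $- \frac{2187}{1333} \approx -1.6407$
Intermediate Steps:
$J = 2265$ ($J = -7 + 2272 = 2265$)
$\frac{-1501 - 686}{1357 + \left(-2289 + J\right)} = \frac{-1501 - 686}{1357 + \left(-2289 + 2265\right)} = - \frac{2187}{1357 - 24} = - \frac{2187}{1333}$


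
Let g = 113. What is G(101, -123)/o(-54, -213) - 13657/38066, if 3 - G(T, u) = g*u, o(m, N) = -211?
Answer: -76010737/1147418 ≈ -66.245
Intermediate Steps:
G(T, u) = 3 - 113*u
G(101, -123)/o(-54, -213) - 13657/38066 = (3 - 113*(-123))/(-211) - 13657/38066 = (3 + 13899)*(-1/211) - 13657*1/38066 = 13902*(-1/211) - 1951/5438 = -13902/211 - 1951/5438 = -76010737/1147418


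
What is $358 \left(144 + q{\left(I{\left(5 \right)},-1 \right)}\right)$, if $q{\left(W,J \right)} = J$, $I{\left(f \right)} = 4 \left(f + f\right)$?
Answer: $51194$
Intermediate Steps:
$I{\left(f \right)} = 8 f$ ($I{\left(f \right)} = 4 \cdot 2 f = 8 f$)
$358 \left(144 + q{\left(I{\left(5 \right)},-1 \right)}\right) = 358 \left(144 - 1\right) = 358 \cdot 143 = 51194$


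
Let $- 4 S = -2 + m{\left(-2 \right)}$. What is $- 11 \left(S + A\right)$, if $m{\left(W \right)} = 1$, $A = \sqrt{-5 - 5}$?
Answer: $- \frac{11}{4} - 11 i \sqrt{10} \approx -2.75 - 34.785 i$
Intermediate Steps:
$A = i \sqrt{10}$ ($A = \sqrt{-10} = i \sqrt{10} \approx 3.1623 i$)
$S = \frac{1}{4}$ ($S = - \frac{-2 + 1}{4} = \left(- \frac{1}{4}\right) \left(-1\right) = \frac{1}{4} \approx 0.25$)
$- 11 \left(S + A\right) = - 11 \left(\frac{1}{4} + i \sqrt{10}\right) = - \frac{11}{4} - 11 i \sqrt{10}$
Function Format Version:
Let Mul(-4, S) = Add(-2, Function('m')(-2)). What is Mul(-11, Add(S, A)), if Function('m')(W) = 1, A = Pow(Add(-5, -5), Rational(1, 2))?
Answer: Add(Rational(-11, 4), Mul(-11, I, Pow(10, Rational(1, 2)))) ≈ Add(-2.7500, Mul(-34.785, I))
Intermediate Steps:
A = Mul(I, Pow(10, Rational(1, 2))) (A = Pow(-10, Rational(1, 2)) = Mul(I, Pow(10, Rational(1, 2))) ≈ Mul(3.1623, I))
S = Rational(1, 4) (S = Mul(Rational(-1, 4), Add(-2, 1)) = Mul(Rational(-1, 4), -1) = Rational(1, 4) ≈ 0.25000)
Mul(-11, Add(S, A)) = Mul(-11, Add(Rational(1, 4), Mul(I, Pow(10, Rational(1, 2))))) = Add(Rational(-11, 4), Mul(-11, I, Pow(10, Rational(1, 2))))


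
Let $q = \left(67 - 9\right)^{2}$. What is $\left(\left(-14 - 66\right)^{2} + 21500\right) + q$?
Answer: $31264$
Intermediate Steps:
$q = 3364$ ($q = 58^{2} = 3364$)
$\left(\left(-14 - 66\right)^{2} + 21500\right) + q = \left(\left(-14 - 66\right)^{2} + 21500\right) + 3364 = \left(\left(-80\right)^{2} + 21500\right) + 3364 = \left(6400 + 21500\right) + 3364 = 27900 + 3364 = 31264$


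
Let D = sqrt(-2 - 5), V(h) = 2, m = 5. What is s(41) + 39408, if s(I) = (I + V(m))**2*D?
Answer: 39408 + 1849*I*sqrt(7) ≈ 39408.0 + 4892.0*I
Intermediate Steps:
D = I*sqrt(7) (D = sqrt(-7) = I*sqrt(7) ≈ 2.6458*I)
s(I) = I*sqrt(7)*(2 + I)**2 (s(I) = (I + 2)**2*(I*sqrt(7)) = (2 + I)**2*(I*sqrt(7)) = I*sqrt(7)*(2 + I)**2)
s(41) + 39408 = I*sqrt(7)*(2 + 41)**2 + 39408 = I*sqrt(7)*43**2 + 39408 = I*sqrt(7)*1849 + 39408 = 1849*I*sqrt(7) + 39408 = 39408 + 1849*I*sqrt(7)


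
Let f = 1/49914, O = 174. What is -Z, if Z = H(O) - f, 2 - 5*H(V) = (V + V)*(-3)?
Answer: -52210039/249570 ≈ -209.20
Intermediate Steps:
H(V) = 2/5 + 6*V/5 (H(V) = 2/5 - (V + V)*(-3)/5 = 2/5 - 2*V*(-3)/5 = 2/5 - (-6)*V/5 = 2/5 + 6*V/5)
f = 1/49914 ≈ 2.0034e-5
Z = 52210039/249570 (Z = (2/5 + (6/5)*174) - 1*1/49914 = (2/5 + 1044/5) - 1/49914 = 1046/5 - 1/49914 = 52210039/249570 ≈ 209.20)
-Z = -1*52210039/249570 = -52210039/249570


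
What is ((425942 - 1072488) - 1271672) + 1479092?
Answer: -439126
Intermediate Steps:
((425942 - 1072488) - 1271672) + 1479092 = (-646546 - 1271672) + 1479092 = -1918218 + 1479092 = -439126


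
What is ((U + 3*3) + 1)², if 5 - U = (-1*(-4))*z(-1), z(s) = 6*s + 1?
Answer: 1225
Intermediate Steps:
z(s) = 1 + 6*s
U = 25 (U = 5 - (-1*(-4))*(1 + 6*(-1)) = 5 - 4*(1 - 6) = 5 - 4*(-5) = 5 - 1*(-20) = 5 + 20 = 25)
((U + 3*3) + 1)² = ((25 + 3*3) + 1)² = ((25 + 9) + 1)² = (34 + 1)² = 35² = 1225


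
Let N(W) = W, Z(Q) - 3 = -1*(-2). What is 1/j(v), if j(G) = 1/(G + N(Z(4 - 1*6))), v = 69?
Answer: 74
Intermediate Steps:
Z(Q) = 5 (Z(Q) = 3 - 1*(-2) = 3 + 2 = 5)
j(G) = 1/(5 + G) (j(G) = 1/(G + 5) = 1/(5 + G))
1/j(v) = 1/(1/(5 + 69)) = 1/(1/74) = 74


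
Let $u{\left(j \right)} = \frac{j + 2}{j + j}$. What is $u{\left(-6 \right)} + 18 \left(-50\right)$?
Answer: $- \frac{2699}{3} \approx -899.67$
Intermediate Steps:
$u{\left(j \right)} = \frac{2 + j}{2 j}$
$u{\left(-6 \right)} + 18 \left(-50\right) = \frac{2 - 6}{2 \left(-6\right)} + 18 \left(-50\right) = \frac{1}{2} \left(- \frac{1}{6}\right) \left(-4\right) - 900 = \frac{1}{3} - 900 = - \frac{2699}{3}$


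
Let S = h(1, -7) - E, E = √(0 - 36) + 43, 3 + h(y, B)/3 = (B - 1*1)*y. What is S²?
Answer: 5740 + 912*I ≈ 5740.0 + 912.0*I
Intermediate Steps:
h(y, B) = -9 + 3*y*(-1 + B) (h(y, B) = -9 + 3*((B - 1*1)*y) = -9 + 3*((B - 1)*y) = -9 + 3*((-1 + B)*y) = -9 + 3*(y*(-1 + B)) = -9 + 3*y*(-1 + B))
E = 43 + 6*I (E = √(-36) + 43 = 6*I + 43 = 43 + 6*I ≈ 43.0 + 6.0*I)
S = -76 - 6*I (S = (-9 - 3*1 + 3*(-7)*1) - (43 + 6*I) = (-9 - 3 - 21) + (-43 - 6*I) = -33 + (-43 - 6*I) = -76 - 6*I ≈ -76.0 - 6.0*I)
S² = (-76 - 6*I)²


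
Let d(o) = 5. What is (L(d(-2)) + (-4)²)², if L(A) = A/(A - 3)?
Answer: 1369/4 ≈ 342.25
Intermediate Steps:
L(A) = A/(-3 + A)
(L(d(-2)) + (-4)²)² = (5/(-3 + 5) + (-4)²)² = (5/2 + 16)² = (37/2)² = 1369/4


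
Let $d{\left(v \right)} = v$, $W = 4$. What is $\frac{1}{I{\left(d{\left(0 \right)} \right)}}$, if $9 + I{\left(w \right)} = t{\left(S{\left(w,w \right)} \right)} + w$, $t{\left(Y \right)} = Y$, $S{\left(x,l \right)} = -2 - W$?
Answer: $- \frac{1}{15} \approx -0.066667$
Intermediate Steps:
$S{\left(x,l \right)} = -6$ ($S{\left(x,l \right)} = -2 - 4 = -6$)
$I{\left(w \right)} = -15 + w$ ($I{\left(w \right)} = -9 + \left(-6 + w\right) = -15 + w$)
$\frac{1}{I{\left(d{\left(0 \right)} \right)}} = \frac{1}{-15 + 0} = \frac{1}{-15} = - \frac{1}{15}$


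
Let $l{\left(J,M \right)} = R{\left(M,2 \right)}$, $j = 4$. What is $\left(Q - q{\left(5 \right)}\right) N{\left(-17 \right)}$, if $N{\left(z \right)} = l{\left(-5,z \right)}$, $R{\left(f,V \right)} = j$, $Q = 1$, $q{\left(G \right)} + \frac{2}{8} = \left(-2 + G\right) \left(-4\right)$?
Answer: $53$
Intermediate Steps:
$q{\left(G \right)} = \frac{31}{4} - 4 G$ ($q{\left(G \right)} = - \frac{1}{4} + \left(-2 + G\right) \left(-4\right) = - \frac{1}{4} - \left(-8 + 4 G\right) = \frac{31}{4} - 4 G$)
$R{\left(f,V \right)} = 4$
$l{\left(J,M \right)} = 4$
$N{\left(z \right)} = 4$
$\left(Q - q{\left(5 \right)}\right) N{\left(-17 \right)} = \left(1 - \left(\frac{31}{4} - 20\right)\right) 4 = \left(1 - - \frac{49}{4}\right) 4 = \left(1 + \frac{49}{4}\right) 4 = \frac{53}{4} \cdot 4 = 53$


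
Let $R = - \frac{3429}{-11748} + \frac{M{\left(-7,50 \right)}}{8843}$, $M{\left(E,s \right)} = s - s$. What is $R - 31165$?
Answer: $- \frac{122040997}{3916} \approx -31165.0$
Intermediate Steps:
$M{\left(E,s \right)} = 0$
$R = \frac{1143}{3916}$ ($R = - \frac{3429}{-11748} + \frac{0}{8843} = \left(-3429\right) \left(- \frac{1}{11748}\right) + 0 \cdot \frac{1}{8843} = \frac{1143}{3916} + 0 = \frac{1143}{3916} \approx 0.29188$)
$R - 31165 = \frac{1143}{3916} - 31165 = - \frac{122040997}{3916}$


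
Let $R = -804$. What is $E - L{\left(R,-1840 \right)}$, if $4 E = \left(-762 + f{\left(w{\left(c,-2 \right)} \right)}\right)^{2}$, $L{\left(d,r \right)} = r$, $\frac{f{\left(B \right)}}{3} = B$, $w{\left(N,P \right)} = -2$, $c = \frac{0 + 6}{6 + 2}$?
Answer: $149296$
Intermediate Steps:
$c = \frac{3}{4}$ ($c = \frac{6}{8} = 6 \cdot \frac{1}{8} = \frac{3}{4} \approx 0.75$)
$f{\left(B \right)} = 3 B$
$E = 147456$ ($E = \frac{\left(-762 + 3 \left(-2\right)\right)^{2}}{4} = \frac{\left(-762 - 6\right)^{2}}{4} = \frac{\left(-768\right)^{2}}{4} = \frac{1}{4} \cdot 589824 = 147456$)
$E - L{\left(R,-1840 \right)} = 147456 - -1840 = 147456 + 1840 = 149296$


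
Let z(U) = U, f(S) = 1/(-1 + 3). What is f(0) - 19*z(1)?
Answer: -37/2 ≈ -18.500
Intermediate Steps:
f(S) = ½ (f(S) = 1/2 = ½)
f(0) - 19*z(1) = ½ - 19*1 = ½ - 19 = -37/2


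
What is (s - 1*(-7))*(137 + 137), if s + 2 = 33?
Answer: 10412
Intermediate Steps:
s = 31 (s = -2 + 33 = 31)
(s - 1*(-7))*(137 + 137) = (31 - 1*(-7))*(137 + 137) = (31 + 7)*274 = 38*274 = 10412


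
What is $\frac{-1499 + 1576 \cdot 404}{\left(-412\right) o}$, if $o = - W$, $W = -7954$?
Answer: $- \frac{635205}{3277048} \approx -0.19383$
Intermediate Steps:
$o = 7954$ ($o = \left(-1\right) \left(-7954\right) = 7954$)
$\frac{-1499 + 1576 \cdot 404}{\left(-412\right) o} = \frac{-1499 + 1576 \cdot 404}{\left(-412\right) 7954} = \frac{-1499 + 636704}{-3277048} = 635205 \left(- \frac{1}{3277048}\right) = - \frac{635205}{3277048}$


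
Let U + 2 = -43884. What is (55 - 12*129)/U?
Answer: 1493/43886 ≈ 0.034020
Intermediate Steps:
U = -43886 (U = -2 - 43884 = -43886)
(55 - 12*129)/U = (55 - 12*129)/(-43886) = (55 - 1548)*(-1/43886) = -1493*(-1/43886) = 1493/43886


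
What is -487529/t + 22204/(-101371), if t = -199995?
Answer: 671352437/302592435 ≈ 2.2187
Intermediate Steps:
-487529/t + 22204/(-101371) = -487529/(-199995) + 22204/(-101371) = -487529*(-1/199995) + 22204*(-1/101371) = 487529/199995 - 22204/101371 = 671352437/302592435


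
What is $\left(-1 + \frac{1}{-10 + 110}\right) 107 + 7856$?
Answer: $\frac{775007}{100} \approx 7750.1$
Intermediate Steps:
$\left(-1 + \frac{1}{-10 + 110}\right) 107 + 7856 = \left(-1 + \frac{1}{100}\right) 107 + 7856 = \left(- \frac{99}{100}\right) 107 + 7856 = - \frac{10593}{100} + 7856 = \frac{775007}{100}$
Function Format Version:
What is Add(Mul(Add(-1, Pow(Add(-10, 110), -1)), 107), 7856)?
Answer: Rational(775007, 100) ≈ 7750.1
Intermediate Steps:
Add(Mul(Add(-1, Pow(Add(-10, 110), -1)), 107), 7856) = Add(Mul(Add(-1, Pow(100, -1)), 107), 7856) = Add(Mul(Add(-1, Rational(1, 100)), 107), 7856) = Add(Mul(Rational(-99, 100), 107), 7856) = Add(Rational(-10593, 100), 7856) = Rational(775007, 100)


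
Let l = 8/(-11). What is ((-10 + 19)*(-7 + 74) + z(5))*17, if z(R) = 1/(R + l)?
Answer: 481984/47 ≈ 10255.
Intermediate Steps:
l = -8/11 (l = 8*(-1/11) = -8/11 ≈ -0.72727)
z(R) = 1/(-8/11 + R) (z(R) = 1/(R - 8/11) = 1/(-8/11 + R))
((-10 + 19)*(-7 + 74) + z(5))*17 = ((-10 + 19)*(-7 + 74) + 11/(-8 + 11*5))*17 = (9*67 + 11/(-8 + 55))*17 = (603 + 11/47)*17 = (28352/47)*17 = 481984/47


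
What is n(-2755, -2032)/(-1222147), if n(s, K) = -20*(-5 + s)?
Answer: -55200/1222147 ≈ -0.045166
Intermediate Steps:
n(s, K) = 100 - 20*s
n(-2755, -2032)/(-1222147) = (100 - 20*(-2755))/(-1222147) = (100 + 55100)*(-1/1222147) = 55200*(-1/1222147) = -55200/1222147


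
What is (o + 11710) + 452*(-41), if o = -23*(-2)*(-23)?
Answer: -7880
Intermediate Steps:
o = -1058 (o = 46*(-23) = -1058)
(o + 11710) + 452*(-41) = (-1058 + 11710) + 452*(-41) = 10652 - 18532 = -7880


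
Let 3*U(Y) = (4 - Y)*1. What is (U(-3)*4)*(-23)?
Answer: -644/3 ≈ -214.67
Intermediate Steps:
U(Y) = 4/3 - Y/3 (U(Y) = ((4 - Y)*1)/3 = (4 - Y)/3 = 4/3 - Y/3)
(U(-3)*4)*(-23) = ((4/3 - ⅓*(-3))*4)*(-23) = ((4/3 + 1)*4)*(-23) = ((7/3)*4)*(-23) = (28/3)*(-23) = -644/3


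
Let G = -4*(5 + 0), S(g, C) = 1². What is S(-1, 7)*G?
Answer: -20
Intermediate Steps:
S(g, C) = 1
G = -20 (G = -4*5 = -20)
S(-1, 7)*G = 1*(-20) = -20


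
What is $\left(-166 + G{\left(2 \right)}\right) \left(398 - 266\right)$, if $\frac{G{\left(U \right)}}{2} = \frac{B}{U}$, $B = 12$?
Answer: $-20328$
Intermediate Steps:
$G{\left(U \right)} = \frac{24}{U}$ ($G{\left(U \right)} = 2 \frac{12}{U} = \frac{24}{U}$)
$\left(-166 + G{\left(2 \right)}\right) \left(398 - 266\right) = \left(-166 + \frac{24}{2}\right) \left(398 - 266\right) = \left(-166 + 24 \cdot \frac{1}{2}\right) 132 = \left(-166 + 12\right) 132 = \left(-154\right) 132 = -20328$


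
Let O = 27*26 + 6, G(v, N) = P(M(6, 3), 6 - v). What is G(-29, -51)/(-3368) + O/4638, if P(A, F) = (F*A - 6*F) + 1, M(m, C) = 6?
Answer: 396651/2603464 ≈ 0.15236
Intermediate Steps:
P(A, F) = 1 - 6*F + A*F (P(A, F) = (A*F - 6*F) + 1 = (-6*F + A*F) + 1 = 1 - 6*F + A*F)
G(v, N) = 1 (G(v, N) = 1 - 6*(6 - v) + 6*(6 - v) = 1 + (-36 + 6*v) + (36 - 6*v) = 1)
O = 708 (O = 702 + 6 = 708)
G(-29, -51)/(-3368) + O/4638 = 1/(-3368) + 708/4638 = 1*(-1/3368) + 708*(1/4638) = -1/3368 + 118/773 = 396651/2603464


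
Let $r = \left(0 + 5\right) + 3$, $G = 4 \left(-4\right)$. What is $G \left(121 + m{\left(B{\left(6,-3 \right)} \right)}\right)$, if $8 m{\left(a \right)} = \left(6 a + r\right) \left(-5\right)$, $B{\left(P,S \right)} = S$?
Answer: $-2036$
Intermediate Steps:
$G = -16$
$r = 8$ ($r = 5 + 3 = 8$)
$m{\left(a \right)} = -5 - \frac{15 a}{4}$ ($m{\left(a \right)} = \frac{\left(6 a + 8\right) \left(-5\right)}{8} = \frac{\left(8 + 6 a\right) \left(-5\right)}{8} = \frac{-40 - 30 a}{8} = -5 - \frac{15 a}{4}$)
$G \left(121 + m{\left(B{\left(6,-3 \right)} \right)}\right) = - 16 \left(121 - - \frac{25}{4}\right) = - 16 \left(121 + \left(-5 + \frac{45}{4}\right)\right) = - 16 \left(121 + \frac{25}{4}\right) = \left(-16\right) \frac{509}{4} = -2036$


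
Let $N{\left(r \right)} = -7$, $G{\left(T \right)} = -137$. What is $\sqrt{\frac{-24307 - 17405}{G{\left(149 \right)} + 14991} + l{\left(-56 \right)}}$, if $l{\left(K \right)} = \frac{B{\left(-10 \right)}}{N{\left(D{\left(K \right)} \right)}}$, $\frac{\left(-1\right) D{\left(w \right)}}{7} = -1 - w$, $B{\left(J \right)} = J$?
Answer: $\frac{i \sqrt{76097042}}{7427} \approx 1.1745 i$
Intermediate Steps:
$D{\left(w \right)} = 7 + 7 w$ ($D{\left(w \right)} = - 7 \left(-1 - w\right) = 7 + 7 w$)
$l{\left(K \right)} = \frac{10}{7}$ ($l{\left(K \right)} = - \frac{10}{-7} = \left(-10\right) \left(- \frac{1}{7}\right) = \frac{10}{7}$)
$\sqrt{\frac{-24307 - 17405}{G{\left(149 \right)} + 14991} + l{\left(-56 \right)}} = \sqrt{\frac{-24307 - 17405}{-137 + 14991} + \frac{10}{7}} = \sqrt{- \frac{41712}{14854} + \frac{10}{7}} = \sqrt{\left(-41712\right) \frac{1}{14854} + \frac{10}{7}} = \sqrt{- \frac{20856}{7427} + \frac{10}{7}} = \sqrt{- \frac{10246}{7427}} = \frac{i \sqrt{76097042}}{7427}$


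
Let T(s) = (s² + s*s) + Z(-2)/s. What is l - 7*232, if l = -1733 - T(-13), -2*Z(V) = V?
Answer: -48034/13 ≈ -3694.9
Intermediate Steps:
Z(V) = -V/2
T(s) = 1/s + 2*s² (T(s) = (s² + s*s) + (-½*(-2))/s = (s² + s²) + 1/s = 2*s² + 1/s = 1/s + 2*s²)
l = -26922/13 (l = -1733 - (1 + 2*(-13)³)/(-13) = -1733 - (-1)*(1 + 2*(-2197))/13 = -1733 - (-1)*(1 - 4394)/13 = -1733 - (-1)*(-4393)/13 = -1733 - 1*4393/13 = -1733 - 4393/13 = -26922/13 ≈ -2070.9)
l - 7*232 = -26922/13 - 7*232 = -26922/13 - 1624 = -48034/13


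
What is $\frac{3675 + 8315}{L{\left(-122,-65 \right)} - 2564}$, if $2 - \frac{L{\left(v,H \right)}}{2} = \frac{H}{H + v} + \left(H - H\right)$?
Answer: $- \frac{224213}{47885} \approx -4.6823$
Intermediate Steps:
$L{\left(v,H \right)} = 4 - \frac{2 H}{H + v}$ ($L{\left(v,H \right)} = 4 - 2 \left(\frac{H}{H + v} + \left(H - H\right)\right) = 4 - 2 \left(\frac{H}{H + v} + 0\right) = 4 - 2 \frac{H}{H + v} = 4 - \frac{2 H}{H + v}$)
$\frac{3675 + 8315}{L{\left(-122,-65 \right)} - 2564} = \frac{3675 + 8315}{\frac{2 \left(-65 + 2 \left(-122\right)\right)}{-65 - 122} - 2564} = \frac{11990}{\frac{2 \left(-65 - 244\right)}{-187} - 2564} = \frac{11990}{2 \left(- \frac{1}{187}\right) \left(-309\right) - 2564} = \frac{11990}{\frac{618}{187} - 2564} = \frac{11990}{- \frac{478850}{187}} = 11990 \left(- \frac{187}{478850}\right) = - \frac{224213}{47885}$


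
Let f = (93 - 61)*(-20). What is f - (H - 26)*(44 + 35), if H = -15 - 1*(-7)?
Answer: 2046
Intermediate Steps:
H = -8 (H = -15 + 7 = -8)
f = -640 (f = 32*(-20) = -640)
f - (H - 26)*(44 + 35) = -640 - (-8 - 26)*(44 + 35) = -640 - (-34)*79 = -640 - 1*(-2686) = -640 + 2686 = 2046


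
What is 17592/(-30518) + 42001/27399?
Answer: 399891655/418081341 ≈ 0.95649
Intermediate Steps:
17592/(-30518) + 42001/27399 = 17592*(-1/30518) + 42001*(1/27399) = -8796/15259 + 42001/27399 = 399891655/418081341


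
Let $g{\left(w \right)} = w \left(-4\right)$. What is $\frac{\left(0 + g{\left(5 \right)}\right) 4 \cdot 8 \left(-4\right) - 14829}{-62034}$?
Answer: $\frac{12269}{62034} \approx 0.19778$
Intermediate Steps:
$g{\left(w \right)} = - 4 w$
$\frac{\left(0 + g{\left(5 \right)}\right) 4 \cdot 8 \left(-4\right) - 14829}{-62034} = \frac{\left(0 - 20\right) 4 \cdot 8 \left(-4\right) - 14829}{-62034} = \left(\left(0 - 20\right) 4 \cdot 8 \left(-4\right) - 14829\right) \left(- \frac{1}{62034}\right) = \left(\left(-20\right) 4 \cdot 8 \left(-4\right) - 14829\right) \left(- \frac{1}{62034}\right) = \left(\left(-80\right) 8 \left(-4\right) - 14829\right) \left(- \frac{1}{62034}\right) = \left(\left(-640\right) \left(-4\right) - 14829\right) \left(- \frac{1}{62034}\right) = \left(2560 - 14829\right) \left(- \frac{1}{62034}\right) = \left(-12269\right) \left(- \frac{1}{62034}\right) = \frac{12269}{62034}$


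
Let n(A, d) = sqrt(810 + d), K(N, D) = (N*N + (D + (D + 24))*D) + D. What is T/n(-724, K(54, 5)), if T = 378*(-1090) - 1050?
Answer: -413070*sqrt(3901)/3901 ≈ -6613.6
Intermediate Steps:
K(N, D) = D + N**2 + D*(24 + 2*D) (K(N, D) = (N**2 + (D + (24 + D))*D) + D = (N**2 + (24 + 2*D)*D) + D = (N**2 + D*(24 + 2*D)) + D = D + N**2 + D*(24 + 2*D))
T = -413070 (T = -412020 - 1050 = -413070)
T/n(-724, K(54, 5)) = -413070/sqrt(810 + (54**2 + 2*5**2 + 25*5)) = -413070/sqrt(810 + (2916 + 2*25 + 125)) = -413070/sqrt(810 + (2916 + 50 + 125)) = -413070/sqrt(810 + 3091) = -413070*sqrt(3901)/3901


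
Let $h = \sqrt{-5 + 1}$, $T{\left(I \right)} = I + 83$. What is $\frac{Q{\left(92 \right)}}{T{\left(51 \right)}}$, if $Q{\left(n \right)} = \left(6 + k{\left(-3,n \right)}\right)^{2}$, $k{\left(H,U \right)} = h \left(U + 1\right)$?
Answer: $- \frac{17280}{67} + \frac{1116 i}{67} \approx -257.91 + 16.657 i$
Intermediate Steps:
$T{\left(I \right)} = 83 + I$
$h = 2 i$ ($h = \sqrt{-4} = 2 i \approx 2.0 i$)
$k{\left(H,U \right)} = 2 i \left(1 + U\right)$ ($k{\left(H,U \right)} = 2 i \left(U + 1\right) = 2 i \left(1 + U\right)$)
$Q{\left(n \right)} = \left(6 + 2 i \left(1 + n\right)\right)^{2}$
$\frac{Q{\left(92 \right)}}{T{\left(51 \right)}} = \frac{4 \left(3 + i \left(1 + 92\right)\right)^{2}}{83 + 51} = \frac{4 \left(3 + i 93\right)^{2}}{134} = 4 \left(3 + 93 i\right)^{2} \cdot \frac{1}{134} = \frac{2 \left(3 + 93 i\right)^{2}}{67}$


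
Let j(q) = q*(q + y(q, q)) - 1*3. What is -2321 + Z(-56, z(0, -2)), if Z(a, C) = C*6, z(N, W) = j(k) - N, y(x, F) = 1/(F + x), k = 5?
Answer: -2186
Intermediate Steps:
j(q) = -3 + q*(q + 1/(2*q)) (j(q) = q*(q + 1/(q + q)) - 1*3 = q*(q + 1/(2*q)) - 3 = -3 + q*(q + 1/(2*q)))
z(N, W) = 45/2 - N (z(N, W) = (-5/2 + 5²) - N = (-5/2 + 25) - N = 45/2 - N)
Z(a, C) = 6*C
-2321 + Z(-56, z(0, -2)) = -2321 + 6*(45/2 - 1*0) = -2321 + 6*(45/2 + 0) = -2321 + 6*(45/2) = -2321 + 135 = -2186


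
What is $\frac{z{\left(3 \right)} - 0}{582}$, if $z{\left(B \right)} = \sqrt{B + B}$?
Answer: $\frac{\sqrt{6}}{582} \approx 0.0042087$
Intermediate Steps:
$z{\left(B \right)} = \sqrt{2} \sqrt{B}$ ($z{\left(B \right)} = \sqrt{2 B} = \sqrt{2} \sqrt{B}$)
$\frac{z{\left(3 \right)} - 0}{582} = \frac{\sqrt{2} \sqrt{3} - 0}{582} = \left(\sqrt{6} + \left(-41 + 41\right)\right) \frac{1}{582} = \left(\sqrt{6} + 0\right) \frac{1}{582} = \sqrt{6} \cdot \frac{1}{582} = \frac{\sqrt{6}}{582}$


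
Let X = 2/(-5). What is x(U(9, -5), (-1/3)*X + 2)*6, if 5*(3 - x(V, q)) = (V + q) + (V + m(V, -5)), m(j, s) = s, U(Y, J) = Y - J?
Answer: -304/25 ≈ -12.160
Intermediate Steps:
X = -2/5 (X = 2*(-1/5) = -2/5 ≈ -0.40000)
x(V, q) = 4 - 2*V/5 - q/5 (x(V, q) = 3 - ((V + q) + (V - 5))/5 = 3 - ((V + q) + (-5 + V))/5 = 3 - (-5 + q + 2*V)/5 = 3 + (1 - 2*V/5 - q/5) = 4 - 2*V/5 - q/5)
x(U(9, -5), (-1/3)*X + 2)*6 = (4 - 2*(9 - 1*(-5))/5 - (-1/3*(-2/5) + 2)/5)*6 = (4 - 2*(9 + 5)/5 - (-1*1/3*(-2/5) + 2)/5)*6 = (4 - 2/5*14 - (-1/3*(-2/5) + 2)/5)*6 = (4 - 28/5 - (2/15 + 2)/5)*6 = (4 - 28/5 - 1/5*32/15)*6 = (4 - 28/5 - 32/75)*6 = -152/75*6 = -304/25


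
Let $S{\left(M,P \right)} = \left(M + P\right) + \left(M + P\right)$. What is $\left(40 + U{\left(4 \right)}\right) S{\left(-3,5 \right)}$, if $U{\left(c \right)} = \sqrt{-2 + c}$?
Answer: $160 + 4 \sqrt{2} \approx 165.66$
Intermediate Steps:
$S{\left(M,P \right)} = 2 M + 2 P$
$\left(40 + U{\left(4 \right)}\right) S{\left(-3,5 \right)} = \left(40 + \sqrt{-2 + 4}\right) \left(2 \left(-3\right) + 2 \cdot 5\right) = \left(40 + \sqrt{2}\right) \left(-6 + 10\right) = \left(40 + \sqrt{2}\right) 4 = 160 + 4 \sqrt{2}$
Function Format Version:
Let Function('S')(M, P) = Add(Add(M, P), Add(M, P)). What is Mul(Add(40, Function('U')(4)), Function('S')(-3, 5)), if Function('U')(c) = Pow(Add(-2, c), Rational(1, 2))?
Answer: Add(160, Mul(4, Pow(2, Rational(1, 2)))) ≈ 165.66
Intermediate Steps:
Function('S')(M, P) = Add(Mul(2, M), Mul(2, P))
Mul(Add(40, Function('U')(4)), Function('S')(-3, 5)) = Mul(Add(40, Pow(Add(-2, 4), Rational(1, 2))), Add(Mul(2, -3), Mul(2, 5))) = Mul(Add(40, Pow(2, Rational(1, 2))), Add(-6, 10)) = Mul(Add(40, Pow(2, Rational(1, 2))), 4) = Add(160, Mul(4, Pow(2, Rational(1, 2))))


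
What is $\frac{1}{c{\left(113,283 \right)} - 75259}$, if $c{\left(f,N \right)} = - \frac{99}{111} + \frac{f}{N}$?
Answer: $- \frac{10471}{788042147} \approx -1.3287 \cdot 10^{-5}$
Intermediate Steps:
$c{\left(f,N \right)} = - \frac{33}{37} + \frac{f}{N}$ ($c{\left(f,N \right)} = \left(-99\right) \frac{1}{111} + \frac{f}{N} = - \frac{33}{37} + \frac{f}{N}$)
$\frac{1}{c{\left(113,283 \right)} - 75259} = \frac{1}{\left(- \frac{33}{37} + \frac{113}{283}\right) - 75259} = \frac{1}{- \frac{5158}{10471} - 75259} = \frac{1}{- \frac{788042147}{10471}} = - \frac{10471}{788042147}$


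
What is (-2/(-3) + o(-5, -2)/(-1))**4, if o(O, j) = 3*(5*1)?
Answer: 3418801/81 ≈ 42207.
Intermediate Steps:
o(O, j) = 15 (o(O, j) = 3*5 = 15)
(-2/(-3) + o(-5, -2)/(-1))**4 = (-2/(-3) + 15/(-1))**4 = (-2*(-1/3) + 15*(-1))**4 = (2/3 - 15)**4 = (-43/3)**4 = 3418801/81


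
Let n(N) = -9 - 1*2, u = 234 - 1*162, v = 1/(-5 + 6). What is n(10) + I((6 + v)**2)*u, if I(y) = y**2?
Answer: 172861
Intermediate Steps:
v = 1 (v = 1/1 = 1)
u = 72 (u = 234 - 162 = 72)
n(N) = -11 (n(N) = -9 - 2 = -11)
n(10) + I((6 + v)**2)*u = -11 + ((6 + 1)**2)**2*72 = -11 + (7**2)**2*72 = -11 + 49**2*72 = -11 + 2401*72 = -11 + 172872 = 172861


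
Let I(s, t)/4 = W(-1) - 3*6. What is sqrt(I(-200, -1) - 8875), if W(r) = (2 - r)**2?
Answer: I*sqrt(8911) ≈ 94.398*I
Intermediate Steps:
I(s, t) = -36 (I(s, t) = 4*((-2 - 1)**2 - 3*6) = 4*((-3)**2 - 18) = 4*(9 - 18) = 4*(-9) = -36)
sqrt(I(-200, -1) - 8875) = sqrt(-36 - 8875) = sqrt(-8911) = I*sqrt(8911)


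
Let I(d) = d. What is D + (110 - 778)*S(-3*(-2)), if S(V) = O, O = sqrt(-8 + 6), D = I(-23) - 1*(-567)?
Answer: 544 - 668*I*sqrt(2) ≈ 544.0 - 944.69*I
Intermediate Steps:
D = 544 (D = -23 - 1*(-567) = -23 + 567 = 544)
O = I*sqrt(2) (O = sqrt(-2) = I*sqrt(2) ≈ 1.4142*I)
S(V) = I*sqrt(2)
D + (110 - 778)*S(-3*(-2)) = 544 + (110 - 778)*(I*sqrt(2)) = 544 - 668*I*sqrt(2)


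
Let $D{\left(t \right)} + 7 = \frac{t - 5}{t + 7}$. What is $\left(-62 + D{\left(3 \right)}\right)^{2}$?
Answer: $\frac{119716}{25} \approx 4788.6$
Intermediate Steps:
$D{\left(t \right)} = -7 + \frac{-5 + t}{7 + t}$ ($D{\left(t \right)} = -7 + \frac{t - 5}{t + 7} = -7 + \frac{-5 + t}{7 + t}$)
$\left(-62 + D{\left(3 \right)}\right)^{2} = \left(-62 + \frac{6 \left(-9 - 3\right)}{7 + 3}\right)^{2} = \left(-62 + \frac{6 \left(-9 - 3\right)}{10}\right)^{2} = \left(-62 + 6 \cdot \frac{1}{10} \left(-12\right)\right)^{2} = \left(-62 - \frac{36}{5}\right)^{2} = \left(- \frac{346}{5}\right)^{2} = \frac{119716}{25}$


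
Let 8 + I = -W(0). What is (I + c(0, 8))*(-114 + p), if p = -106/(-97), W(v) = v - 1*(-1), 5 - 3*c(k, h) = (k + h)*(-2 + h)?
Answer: 766640/291 ≈ 2634.5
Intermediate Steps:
c(k, h) = 5/3 - (-2 + h)*(h + k)/3 (c(k, h) = 5/3 - (k + h)*(-2 + h)/3 = 5/3 - (h + k)*(-2 + h)/3 = 5/3 - (-2 + h)*(h + k)/3)
W(v) = 1 + v (W(v) = v + 1 = 1 + v)
I = -9 (I = -8 - (1 + 0) = -8 - 1*1 = -8 - 1 = -9)
p = 106/97 (p = -106*(-1/97) = 106/97 ≈ 1.0928)
(I + c(0, 8))*(-114 + p) = (-9 + (5/3 - 1/3*8**2 + (2/3)*8 + (2/3)*0 - 1/3*8*0))*(-114 + 106/97) = (-9 + (5/3 - 1/3*64 + 16/3 + 0 + 0))*(-10952/97) = (-9 + (5/3 - 64/3 + 16/3 + 0 + 0))*(-10952/97) = (-9 - 43/3)*(-10952/97) = -70/3*(-10952/97) = 766640/291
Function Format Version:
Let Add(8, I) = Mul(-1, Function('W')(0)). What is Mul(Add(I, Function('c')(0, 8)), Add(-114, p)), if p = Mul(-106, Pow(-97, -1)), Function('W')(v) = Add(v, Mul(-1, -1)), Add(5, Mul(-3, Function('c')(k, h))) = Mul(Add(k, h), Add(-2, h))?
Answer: Rational(766640, 291) ≈ 2634.5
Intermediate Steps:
Function('c')(k, h) = Add(Rational(5, 3), Mul(Rational(-1, 3), Add(-2, h), Add(h, k))) (Function('c')(k, h) = Add(Rational(5, 3), Mul(Rational(-1, 3), Mul(Add(k, h), Add(-2, h)))) = Add(Rational(5, 3), Mul(Rational(-1, 3), Mul(Add(h, k), Add(-2, h)))) = Add(Rational(5, 3), Mul(Rational(-1, 3), Mul(Add(-2, h), Add(h, k)))) = Add(Rational(5, 3), Mul(Rational(-1, 3), Add(-2, h), Add(h, k))))
Function('W')(v) = Add(1, v) (Function('W')(v) = Add(v, 1) = Add(1, v))
I = -9 (I = Add(-8, Mul(-1, Add(1, 0))) = Add(-8, Mul(-1, 1)) = Add(-8, -1) = -9)
p = Rational(106, 97) (p = Mul(-106, Rational(-1, 97)) = Rational(106, 97) ≈ 1.0928)
Mul(Add(I, Function('c')(0, 8)), Add(-114, p)) = Mul(Add(-9, Add(Rational(5, 3), Mul(Rational(-1, 3), Pow(8, 2)), Mul(Rational(2, 3), 8), Mul(Rational(2, 3), 0), Mul(Rational(-1, 3), 8, 0))), Add(-114, Rational(106, 97))) = Mul(Add(-9, Add(Rational(5, 3), Mul(Rational(-1, 3), 64), Rational(16, 3), 0, 0)), Rational(-10952, 97)) = Mul(Add(-9, Add(Rational(5, 3), Rational(-64, 3), Rational(16, 3), 0, 0)), Rational(-10952, 97)) = Mul(Add(-9, Rational(-43, 3)), Rational(-10952, 97)) = Mul(Rational(-70, 3), Rational(-10952, 97)) = Rational(766640, 291)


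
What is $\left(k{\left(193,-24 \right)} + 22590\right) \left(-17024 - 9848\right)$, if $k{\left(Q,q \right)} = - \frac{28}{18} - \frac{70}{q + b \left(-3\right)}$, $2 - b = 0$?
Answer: $- \frac{5463534424}{9} \approx -6.0706 \cdot 10^{8}$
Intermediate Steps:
$b = 2$ ($b = 2 - 0 = 2 + 0 = 2$)
$k{\left(Q,q \right)} = - \frac{14}{9} - \frac{70}{-6 + q}$ ($k{\left(Q,q \right)} = - \frac{28}{18} - \frac{70}{q + 2 \left(-3\right)} = \left(-28\right) \frac{1}{18} - \frac{70}{q - 6} = - \frac{14}{9} - \frac{70}{-6 + q}$)
$\left(k{\left(193,-24 \right)} + 22590\right) \left(-17024 - 9848\right) = \left(\frac{14 \left(-39 - -24\right)}{9 \left(-6 - 24\right)} + 22590\right) \left(-17024 - 9848\right) = \left(\frac{14 \left(-39 + 24\right)}{9 \left(-30\right)} + 22590\right) \left(-26872\right) = \left(\frac{14}{9} \left(- \frac{1}{30}\right) \left(-15\right) + 22590\right) \left(-26872\right) = \left(\frac{7}{9} + 22590\right) \left(-26872\right) = \frac{203317}{9} \left(-26872\right) = - \frac{5463534424}{9}$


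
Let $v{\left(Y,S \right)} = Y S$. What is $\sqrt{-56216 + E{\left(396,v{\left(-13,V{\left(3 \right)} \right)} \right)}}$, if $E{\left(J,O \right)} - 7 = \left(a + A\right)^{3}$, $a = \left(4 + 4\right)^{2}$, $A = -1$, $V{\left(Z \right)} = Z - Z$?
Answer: $\sqrt{193838} \approx 440.27$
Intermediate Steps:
$V{\left(Z \right)} = 0$
$v{\left(Y,S \right)} = S Y$
$a = 64$ ($a = 8^{2} = 64$)
$E{\left(J,O \right)} = 250054$ ($E{\left(J,O \right)} = 7 + \left(64 - 1\right)^{3} = 7 + 63^{3} = 7 + 250047 = 250054$)
$\sqrt{-56216 + E{\left(396,v{\left(-13,V{\left(3 \right)} \right)} \right)}} = \sqrt{-56216 + 250054} = \sqrt{193838}$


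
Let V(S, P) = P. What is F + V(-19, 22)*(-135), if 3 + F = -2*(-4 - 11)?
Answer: -2943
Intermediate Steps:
F = 27 (F = -3 - 2*(-4 - 11) = -3 - 2*(-15) = -3 + 30 = 27)
F + V(-19, 22)*(-135) = 27 + 22*(-135) = 27 - 2970 = -2943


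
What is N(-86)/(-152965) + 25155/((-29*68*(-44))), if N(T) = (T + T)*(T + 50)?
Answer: 3310567119/13272467120 ≈ 0.24943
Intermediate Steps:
N(T) = 2*T*(50 + T) (N(T) = (2*T)*(50 + T) = 2*T*(50 + T))
N(-86)/(-152965) + 25155/((-29*68*(-44))) = (2*(-86)*(50 - 86))/(-152965) + 25155/((-29*68*(-44))) = (2*(-86)*(-36))*(-1/152965) + 25155/((-1972*(-44))) = 6192*(-1/152965) + 25155/86768 = -6192/152965 + 25155*(1/86768) = -6192/152965 + 25155/86768 = 3310567119/13272467120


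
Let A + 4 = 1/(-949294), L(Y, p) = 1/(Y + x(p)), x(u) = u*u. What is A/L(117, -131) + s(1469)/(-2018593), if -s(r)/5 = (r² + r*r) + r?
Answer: -66207299301001194/958119111671 ≈ -69101.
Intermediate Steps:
x(u) = u²
L(Y, p) = 1/(Y + p²)
s(r) = -10*r² - 5*r (s(r) = -5*((r² + r*r) + r) = -5*((r² + r²) + r) = -5*(2*r² + r) = -5*(r + 2*r²) = -10*r² - 5*r)
A = -3797177/949294 (A = -4 + 1/(-949294) = -4 - 1/949294 = -3797177/949294 ≈ -4.0000)
A/L(117, -131) + s(1469)/(-2018593) = -3797177/(949294*(1/(117 + (-131)²))) - 5*1469*(1 + 2*1469)/(-2018593) = -3797177/(949294*(1/(117 + 17161))) - 5*1469*(1 + 2938)*(-1/2018593) = -3797177/(949294*(1/17278)) - 5*1469*2939*(-1/2018593) = -3797177/(949294*1/17278) - 21586955*(-1/2018593) = -3797177/949294*17278 + 21586955/2018593 = -32803812103/474647 + 21586955/2018593 = -66207299301001194/958119111671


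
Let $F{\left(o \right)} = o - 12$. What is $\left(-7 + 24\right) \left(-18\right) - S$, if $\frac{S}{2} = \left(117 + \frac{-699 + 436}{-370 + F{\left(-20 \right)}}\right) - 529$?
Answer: $\frac{103855}{201} \approx 516.69$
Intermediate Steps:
$F{\left(o \right)} = -12 + o$
$S = - \frac{165361}{201}$ ($S = 2 \left(\left(117 + \frac{-699 + 436}{-370 - 32}\right) - 529\right) = 2 \left(\left(117 - \frac{263}{-370 - 32}\right) - 529\right) = 2 \left(\left(117 - \frac{263}{-402}\right) - 529\right) = 2 \left(\left(117 - - \frac{263}{402}\right) - 529\right) = 2 \left(\left(117 + \frac{263}{402}\right) - 529\right) = 2 \left(\frac{47297}{402} - 529\right) = 2 \left(- \frac{165361}{402}\right) = - \frac{165361}{201} \approx -822.69$)
$\left(-7 + 24\right) \left(-18\right) - S = \left(-7 + 24\right) \left(-18\right) - - \frac{165361}{201} = 17 \left(-18\right) + \frac{165361}{201} = -306 + \frac{165361}{201} = \frac{103855}{201}$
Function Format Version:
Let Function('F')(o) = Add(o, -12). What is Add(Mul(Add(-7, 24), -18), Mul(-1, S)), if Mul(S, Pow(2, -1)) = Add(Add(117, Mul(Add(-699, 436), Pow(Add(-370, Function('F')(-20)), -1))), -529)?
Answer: Rational(103855, 201) ≈ 516.69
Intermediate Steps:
Function('F')(o) = Add(-12, o)
S = Rational(-165361, 201) (S = Mul(2, Add(Add(117, Mul(Add(-699, 436), Pow(Add(-370, Add(-12, -20)), -1))), -529)) = Mul(2, Add(Add(117, Mul(-263, Pow(Add(-370, -32), -1))), -529)) = Mul(2, Add(Add(117, Mul(-263, Pow(-402, -1))), -529)) = Mul(2, Add(Add(117, Mul(-263, Rational(-1, 402))), -529)) = Mul(2, Add(Add(117, Rational(263, 402)), -529)) = Mul(2, Add(Rational(47297, 402), -529)) = Mul(2, Rational(-165361, 402)) = Rational(-165361, 201) ≈ -822.69)
Add(Mul(Add(-7, 24), -18), Mul(-1, S)) = Add(Mul(Add(-7, 24), -18), Mul(-1, Rational(-165361, 201))) = Add(Mul(17, -18), Rational(165361, 201)) = Add(-306, Rational(165361, 201)) = Rational(103855, 201)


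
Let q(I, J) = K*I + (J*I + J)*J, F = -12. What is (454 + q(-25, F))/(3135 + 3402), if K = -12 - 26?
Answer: -684/2179 ≈ -0.31391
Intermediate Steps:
K = -38
q(I, J) = -38*I + J*(J + I*J) (q(I, J) = -38*I + (J*I + J)*J = -38*I + (I*J + J)*J = -38*I + (J + I*J)*J = -38*I + J*(J + I*J))
(454 + q(-25, F))/(3135 + 3402) = (454 + ((-12)² - 38*(-25) - 25*(-12)²))/(3135 + 3402) = (454 + (144 + 950 - 25*144))/6537 = (454 + (144 + 950 - 3600))*(1/6537) = (454 - 2506)*(1/6537) = -2052*1/6537 = -684/2179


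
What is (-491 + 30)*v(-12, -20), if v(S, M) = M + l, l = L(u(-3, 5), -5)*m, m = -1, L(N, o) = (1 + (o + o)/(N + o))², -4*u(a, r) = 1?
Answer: 5781401/441 ≈ 13110.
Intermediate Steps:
u(a, r) = -¼ (u(a, r) = -¼*1 = -¼)
L(N, o) = (1 + 2*o/(N + o))² (L(N, o) = (1 + (2*o)/(N + o))² = (1 + 2*o/(N + o))²)
l = -3721/441 (l = ((-¼ + 3*(-5))²/(-¼ - 5)²)*(-1) = ((-¼ - 15)²/(-21/4)²)*(-1) = (16*(-61/4)²/441)*(-1) = ((16/441)*(3721/16))*(-1) = (3721/441)*(-1) = -3721/441 ≈ -8.4376)
v(S, M) = -3721/441 + M (v(S, M) = M - 3721/441 = -3721/441 + M)
(-491 + 30)*v(-12, -20) = (-491 + 30)*(-3721/441 - 20) = -461*(-12541/441) = 5781401/441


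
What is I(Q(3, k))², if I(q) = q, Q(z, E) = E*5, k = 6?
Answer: 900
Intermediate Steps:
Q(z, E) = 5*E
I(Q(3, k))² = (5*6)² = 30² = 900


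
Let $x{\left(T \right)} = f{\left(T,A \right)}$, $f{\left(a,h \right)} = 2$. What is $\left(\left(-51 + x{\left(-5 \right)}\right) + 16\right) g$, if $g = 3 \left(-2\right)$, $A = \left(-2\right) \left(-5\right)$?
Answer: $198$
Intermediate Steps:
$A = 10$
$x{\left(T \right)} = 2$
$g = -6$
$\left(\left(-51 + x{\left(-5 \right)}\right) + 16\right) g = \left(\left(-51 + 2\right) + 16\right) \left(-6\right) = \left(-49 + 16\right) \left(-6\right) = \left(-33\right) \left(-6\right) = 198$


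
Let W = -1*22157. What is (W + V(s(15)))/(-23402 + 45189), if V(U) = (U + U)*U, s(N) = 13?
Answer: -21819/21787 ≈ -1.0015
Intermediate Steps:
W = -22157
V(U) = 2*U**2 (V(U) = (2*U)*U = 2*U**2)
(W + V(s(15)))/(-23402 + 45189) = (-22157 + 2*13**2)/(-23402 + 45189) = (-22157 + 2*169)/21787 = (-22157 + 338)*(1/21787) = -21819*1/21787 = -21819/21787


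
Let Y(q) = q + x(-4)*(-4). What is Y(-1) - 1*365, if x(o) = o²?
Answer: -430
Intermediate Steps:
Y(q) = -64 + q (Y(q) = q + (-4)²*(-4) = q + 16*(-4) = q - 64 = -64 + q)
Y(-1) - 1*365 = (-64 - 1) - 1*365 = -65 - 365 = -430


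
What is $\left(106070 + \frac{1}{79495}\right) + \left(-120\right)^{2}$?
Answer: $\frac{9576762651}{79495} \approx 1.2047 \cdot 10^{5}$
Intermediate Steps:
$\left(106070 + \frac{1}{79495}\right) + \left(-120\right)^{2} = \left(106070 + \frac{1}{79495}\right) + 14400 = \frac{8432034651}{79495} + 14400 = \frac{9576762651}{79495}$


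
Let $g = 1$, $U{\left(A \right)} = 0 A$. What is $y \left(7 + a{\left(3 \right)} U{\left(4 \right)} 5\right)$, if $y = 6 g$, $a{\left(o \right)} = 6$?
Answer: $42$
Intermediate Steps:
$U{\left(A \right)} = 0$
$y = 6$ ($y = 6 \cdot 1 = 6$)
$y \left(7 + a{\left(3 \right)} U{\left(4 \right)} 5\right) = 6 \left(7 + 6 \cdot 0 \cdot 5\right) = 6 \left(7 + 0 \cdot 5\right) = 6 \left(7 + 0\right) = 6 \cdot 7 = 42$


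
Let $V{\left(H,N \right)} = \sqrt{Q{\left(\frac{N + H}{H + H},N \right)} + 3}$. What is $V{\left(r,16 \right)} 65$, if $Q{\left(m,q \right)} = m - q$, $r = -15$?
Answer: $\frac{13 i \sqrt{11730}}{6} \approx 234.66 i$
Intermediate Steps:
$V{\left(H,N \right)} = \sqrt{3 - N + \frac{H + N}{2 H}}$ ($V{\left(H,N \right)} = \sqrt{\left(\frac{N + H}{H + H} - N\right) + 3} = \sqrt{\left(\frac{H + N}{2 H} - N\right) + 3} = \sqrt{\left(- N + \frac{H + N}{2 H}\right) + 3} = \sqrt{3 - N + \frac{H + N}{2 H}}$)
$V{\left(r,16 \right)} 65 = \frac{\sqrt{14 - 64 + 2 \cdot 16 \frac{1}{-15}}}{2} \cdot 65 = \frac{\sqrt{14 - 64 + 2 \cdot 16 \left(- \frac{1}{15}\right)}}{2} \cdot 65 = \frac{\sqrt{14 - 64 - \frac{32}{15}}}{2} \cdot 65 = \frac{\sqrt{- \frac{782}{15}}}{2} \cdot 65 = \frac{\frac{1}{15} i \sqrt{11730}}{2} \cdot 65 = \frac{i \sqrt{11730}}{30} \cdot 65 = \frac{13 i \sqrt{11730}}{6}$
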